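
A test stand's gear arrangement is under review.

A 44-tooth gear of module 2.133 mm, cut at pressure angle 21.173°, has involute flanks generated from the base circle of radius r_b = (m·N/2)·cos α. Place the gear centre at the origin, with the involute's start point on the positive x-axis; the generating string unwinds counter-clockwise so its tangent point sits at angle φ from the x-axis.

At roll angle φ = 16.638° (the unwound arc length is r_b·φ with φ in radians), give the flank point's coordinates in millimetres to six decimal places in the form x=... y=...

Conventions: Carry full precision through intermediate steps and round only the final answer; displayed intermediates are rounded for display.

x=45.564465 y=0.354166

class = single-mesh tooth geometry [base-circle involute, m = 2.133, 44T]
pitch radius r_p = m·N/2 = 2.133·44/2 = 46.926000
base radius r_b = r_p·cos α = 46.926000·cos 21.173° = 43.758219
roll angle φ = 16.638° = 0.29038788 rad
x = r_b·(cos φ + φ·sin φ) = 45.564465
y = r_b·(sin φ − φ·cos φ) = 0.354166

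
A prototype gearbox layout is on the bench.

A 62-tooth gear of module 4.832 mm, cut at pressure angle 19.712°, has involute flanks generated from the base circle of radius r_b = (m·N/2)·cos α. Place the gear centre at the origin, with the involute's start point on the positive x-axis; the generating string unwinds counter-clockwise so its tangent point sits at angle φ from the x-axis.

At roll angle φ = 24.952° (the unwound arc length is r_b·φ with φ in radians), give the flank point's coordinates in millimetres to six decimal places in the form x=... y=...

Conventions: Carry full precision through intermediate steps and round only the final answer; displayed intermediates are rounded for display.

x=153.758863 y=3.809172

class = single-mesh tooth geometry [base-circle involute, m = 4.832, 62T]
pitch radius r_p = m·N/2 = 4.832·62/2 = 149.792000
base radius r_b = r_p·cos α = 149.792000·cos 19.712° = 141.014177
roll angle φ = 24.952° = 0.43549455 rad
x = r_b·(cos φ + φ·sin φ) = 153.758863
y = r_b·(sin φ − φ·cos φ) = 3.809172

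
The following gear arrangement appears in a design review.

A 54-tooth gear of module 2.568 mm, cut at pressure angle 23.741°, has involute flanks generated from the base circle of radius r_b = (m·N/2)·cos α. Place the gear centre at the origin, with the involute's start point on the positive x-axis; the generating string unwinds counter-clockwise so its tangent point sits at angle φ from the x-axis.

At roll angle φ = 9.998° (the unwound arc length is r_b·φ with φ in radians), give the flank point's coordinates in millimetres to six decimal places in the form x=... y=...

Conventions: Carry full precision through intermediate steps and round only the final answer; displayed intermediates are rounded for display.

x=64.427372 y=0.112069

single-mesh involute tooth geometry (54T wheel at module 2.568)
pitch radius r_p = m·N/2 = 2.568·54/2 = 69.336000
base radius r_b = r_p·cos α = 69.336000·cos 23.741° = 63.468422
roll angle φ = 9.998° = 0.17449802 rad
x = r_b·(cos φ + φ·sin φ) = 64.427372
y = r_b·(sin φ − φ·cos φ) = 0.112069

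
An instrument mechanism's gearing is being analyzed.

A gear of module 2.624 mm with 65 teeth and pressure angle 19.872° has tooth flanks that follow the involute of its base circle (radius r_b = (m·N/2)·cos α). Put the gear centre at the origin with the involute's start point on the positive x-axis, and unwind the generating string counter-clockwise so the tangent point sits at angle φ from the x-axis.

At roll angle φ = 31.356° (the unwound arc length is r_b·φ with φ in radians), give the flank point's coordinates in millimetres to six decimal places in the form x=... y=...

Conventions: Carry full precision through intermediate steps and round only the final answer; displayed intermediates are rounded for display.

x=91.327755 y=4.252012

single-mesh involute tooth geometry (65T wheel at module 2.624)
pitch radius r_p = m·N/2 = 2.624·65/2 = 85.280000
base radius r_b = r_p·cos α = 85.280000·cos 19.872° = 80.201947
roll angle φ = 31.356° = 0.54726544 rad
x = r_b·(cos φ + φ·sin φ) = 91.327755
y = r_b·(sin φ − φ·cos φ) = 4.252012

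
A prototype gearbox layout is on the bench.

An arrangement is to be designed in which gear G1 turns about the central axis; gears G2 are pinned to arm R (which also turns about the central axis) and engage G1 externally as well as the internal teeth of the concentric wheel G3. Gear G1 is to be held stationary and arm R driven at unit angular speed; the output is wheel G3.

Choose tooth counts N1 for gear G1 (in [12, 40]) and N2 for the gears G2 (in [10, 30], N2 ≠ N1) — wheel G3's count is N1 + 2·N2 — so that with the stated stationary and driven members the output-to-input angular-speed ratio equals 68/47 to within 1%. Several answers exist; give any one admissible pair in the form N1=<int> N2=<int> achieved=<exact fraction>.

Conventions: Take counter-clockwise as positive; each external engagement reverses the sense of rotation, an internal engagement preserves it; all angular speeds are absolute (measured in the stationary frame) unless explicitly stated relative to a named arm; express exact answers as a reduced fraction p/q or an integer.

design class (target 68/47): planetary set
Willis with ω_sun = 0: ω_ring/ω_arm = (N1+N3)/N3; set equal to 68/47  ⇒  N3/N1 = 1/(68/47 − 1) = 47/21
N3 = N1 + 2·N2  ⇒  N2/N1 = (N3/N1 − 1)/2 = (47/21 − 1)/2 = 13/21
smallest multiple with N1 ≥ 12 and N2 ≥ 10: k = 1  ⇒  N1 = 1·21 = 21, N2 = 1·13 = 13 (N1 ≤ 40, N2 ≤ 30, N2 ≠ N1 ✓), N3 = 21 + 2·13 = 47
check: (N1+N3)/N3 with N1 = 21, N3 = 47 gives 68/47; |achieved − target| = 0 ≤ 17/1175 ✓

N1=21 N2=13 achieved=68/47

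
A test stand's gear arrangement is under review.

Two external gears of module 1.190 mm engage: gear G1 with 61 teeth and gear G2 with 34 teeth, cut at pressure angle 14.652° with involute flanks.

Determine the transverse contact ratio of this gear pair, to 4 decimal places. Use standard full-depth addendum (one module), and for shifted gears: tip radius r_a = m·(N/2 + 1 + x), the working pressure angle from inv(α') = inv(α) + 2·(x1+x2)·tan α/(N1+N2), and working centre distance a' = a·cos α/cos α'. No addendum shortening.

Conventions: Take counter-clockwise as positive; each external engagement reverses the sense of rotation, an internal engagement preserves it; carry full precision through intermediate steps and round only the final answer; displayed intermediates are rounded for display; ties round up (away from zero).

2.0801

topology: single-mesh involute geometry — m = 1.190, 61T/34T pair
base radii: r_b1 = 35.114687, r_b2 = 19.572120
tip radii: r_a1 = 37.485000, r_a2 = 21.420000
no profile shift: α' = α, a' = a
action lengths: √(r_a1²−r_b1²) = 13.118079, √(r_a2²−r_b2²) = 8.703362
base pitch p_b = π·m·cos α = 3.616919
CR = (13.118079 + 8.703362 − 56.525000·sin 14.65200°)/3.616919 = 2.080108
contact ratio ≈ 2.0801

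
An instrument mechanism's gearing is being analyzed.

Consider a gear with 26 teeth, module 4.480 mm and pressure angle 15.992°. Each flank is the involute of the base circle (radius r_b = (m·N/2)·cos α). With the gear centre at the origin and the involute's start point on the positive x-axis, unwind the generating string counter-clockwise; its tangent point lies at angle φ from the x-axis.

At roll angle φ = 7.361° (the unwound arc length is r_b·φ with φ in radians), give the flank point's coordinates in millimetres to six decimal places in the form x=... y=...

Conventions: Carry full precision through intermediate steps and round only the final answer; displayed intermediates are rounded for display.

x=56.446256 y=0.039508

single-mesh involute tooth geometry (26T wheel at module 4.480)
pitch radius r_p = m·N/2 = 4.480·26/2 = 58.240000
base radius r_b = r_p·cos α = 58.240000·cos 15.992° = 55.986122
roll angle φ = 7.361° = 0.12847369 rad
x = r_b·(cos φ + φ·sin φ) = 56.446256
y = r_b·(sin φ − φ·cos φ) = 0.039508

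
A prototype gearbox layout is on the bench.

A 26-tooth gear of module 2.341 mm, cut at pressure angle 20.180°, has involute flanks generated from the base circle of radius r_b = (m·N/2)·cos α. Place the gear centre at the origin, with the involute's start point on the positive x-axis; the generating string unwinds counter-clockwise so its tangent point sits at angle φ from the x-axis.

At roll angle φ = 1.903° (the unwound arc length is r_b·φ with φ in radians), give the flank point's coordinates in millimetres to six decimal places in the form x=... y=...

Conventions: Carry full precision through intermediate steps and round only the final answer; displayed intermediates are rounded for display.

x=28.580576 y=0.000349

class = single-mesh tooth geometry [base-circle involute, m = 2.341, 26T]
pitch radius r_p = m·N/2 = 2.341·26/2 = 30.433000
base radius r_b = r_p·cos α = 30.433000·cos 20.180° = 28.564825
roll angle φ = 1.903° = 0.03321362 rad
x = r_b·(cos φ + φ·sin φ) = 28.580576
y = r_b·(sin φ − φ·cos φ) = 0.000349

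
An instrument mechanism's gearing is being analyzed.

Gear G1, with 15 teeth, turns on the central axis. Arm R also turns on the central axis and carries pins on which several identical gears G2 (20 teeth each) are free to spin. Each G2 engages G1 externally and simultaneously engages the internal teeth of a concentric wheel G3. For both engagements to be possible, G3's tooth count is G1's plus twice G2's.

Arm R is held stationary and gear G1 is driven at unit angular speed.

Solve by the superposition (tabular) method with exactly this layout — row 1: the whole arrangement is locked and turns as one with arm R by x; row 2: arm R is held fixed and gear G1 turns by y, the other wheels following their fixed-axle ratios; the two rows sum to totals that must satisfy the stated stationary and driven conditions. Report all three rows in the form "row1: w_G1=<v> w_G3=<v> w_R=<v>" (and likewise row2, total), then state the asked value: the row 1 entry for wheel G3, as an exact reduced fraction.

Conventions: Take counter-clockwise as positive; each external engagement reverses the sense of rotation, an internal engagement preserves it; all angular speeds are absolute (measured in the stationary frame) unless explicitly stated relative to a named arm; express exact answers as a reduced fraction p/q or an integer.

recognized (axles ride arm R): planetary set, 15/20/55 teeth
superposition row 1 [locked train]: every member turns x
superposition row 2 [arm held]: sun y, ring −(15/55)·y, arm 0
boundary: total ω_arm = x = 0 and total ω_sun = x + y = 1  ⇒  y = 1, x = 0
row 2 ring = −(15/55)·1 = -3/11
totals (row 1 + row 2): sun 0 + 1 = 1, ring 0 + (-3/11) = -3/11, arm 0 + 0 = 0
asked cell (row1, ring) = 0

row1: w_G1=0 w_G3=0 w_R=0
row2: w_G1=1 w_G3=-3/11 w_R=0
total: w_G1=1 w_G3=-3/11 w_R=0
asked value: 0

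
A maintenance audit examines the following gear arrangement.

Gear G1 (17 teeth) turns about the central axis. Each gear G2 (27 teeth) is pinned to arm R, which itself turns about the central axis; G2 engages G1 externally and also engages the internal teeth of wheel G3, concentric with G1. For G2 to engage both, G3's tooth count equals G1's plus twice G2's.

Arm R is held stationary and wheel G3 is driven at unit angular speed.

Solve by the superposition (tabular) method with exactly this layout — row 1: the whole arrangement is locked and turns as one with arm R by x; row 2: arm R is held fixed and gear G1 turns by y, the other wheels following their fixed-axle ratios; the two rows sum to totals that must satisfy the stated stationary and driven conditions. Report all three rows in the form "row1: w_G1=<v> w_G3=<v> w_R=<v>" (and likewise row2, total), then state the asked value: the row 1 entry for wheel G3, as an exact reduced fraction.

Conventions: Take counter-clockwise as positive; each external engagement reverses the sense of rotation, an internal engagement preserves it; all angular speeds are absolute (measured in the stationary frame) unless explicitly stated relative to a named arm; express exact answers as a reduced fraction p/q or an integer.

row1: w_G1=0 w_G3=0 w_R=0
row2: w_G1=-71/17 w_G3=1 w_R=0
total: w_G1=-71/17 w_G3=1 w_R=0
asked value: 0

topology: planetary set — G1 17T / G2 27T / G3 71T, arm = carrier (Willis)
row 1 — lock + rotate with arm: ω_sun = ω_ring = ω_arm = x
row 2 — arm fixed, fixed-axis ratios: sun y, ring −(17/71)·y, arm 0
boundary: total ω_arm = x = 0 and total ω_ring = x − (17/71)·y = 1  ⇒  y = -71/17, x = 0
row 2 ring = −(17/71)·(-71/17) = 1
totals (row 1 + row 2): sun 0 + (-71/17) = -71/17, ring 0 + 1 = 1, arm 0 + 0 = 0
asked cell (row1, ring) = 0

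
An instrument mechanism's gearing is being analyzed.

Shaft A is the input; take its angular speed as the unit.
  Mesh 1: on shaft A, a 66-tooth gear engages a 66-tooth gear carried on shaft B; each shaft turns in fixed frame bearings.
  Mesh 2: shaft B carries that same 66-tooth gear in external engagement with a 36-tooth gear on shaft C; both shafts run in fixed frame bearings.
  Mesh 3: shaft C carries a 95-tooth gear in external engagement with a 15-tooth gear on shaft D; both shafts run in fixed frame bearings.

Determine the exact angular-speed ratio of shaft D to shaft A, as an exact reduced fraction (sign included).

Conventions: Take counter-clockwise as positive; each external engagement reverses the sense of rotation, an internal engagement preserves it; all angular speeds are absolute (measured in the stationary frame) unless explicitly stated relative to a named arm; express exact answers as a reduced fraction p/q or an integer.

class = fixed-axis compound train [3 meshes; 3 ratios multiply, 3 sense flips]
mesh 1 [66T→66T]: running ratio 1, sense −
mesh 2 [66T→36T]: running ratio 11/6, sense +
mesh 3 [95T→15T]: running ratio 209/18, sense −
ω_out/ω_in = -209/18

-209/18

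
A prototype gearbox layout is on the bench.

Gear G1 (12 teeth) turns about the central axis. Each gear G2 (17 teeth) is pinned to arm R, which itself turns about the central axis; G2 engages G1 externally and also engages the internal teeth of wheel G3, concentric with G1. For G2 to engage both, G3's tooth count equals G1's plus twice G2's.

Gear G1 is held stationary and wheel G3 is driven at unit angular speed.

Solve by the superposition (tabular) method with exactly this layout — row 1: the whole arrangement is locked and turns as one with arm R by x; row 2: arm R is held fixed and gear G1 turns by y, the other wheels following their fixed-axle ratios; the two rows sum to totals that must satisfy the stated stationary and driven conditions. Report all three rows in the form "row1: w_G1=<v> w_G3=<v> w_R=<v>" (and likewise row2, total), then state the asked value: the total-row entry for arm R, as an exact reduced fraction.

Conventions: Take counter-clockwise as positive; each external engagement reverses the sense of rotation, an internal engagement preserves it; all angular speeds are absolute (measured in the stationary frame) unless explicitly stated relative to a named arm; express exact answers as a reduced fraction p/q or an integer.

class = planetary set [G3 = 12+2·17 = 46; Willis about the carrier]
superposition row 1 [locked train]: every member turns x
row 2: sun turns y, ring = −(12/46)·y, arm 0
boundary: total ω_sun = x + y = 0 and total ω_ring = x − (12/46)·y = 1  ⇒  y = -23/29, x = 23/29
row 2 ring = −(12/46)·(-23/29) = 6/29
totals (row 1 + row 2): sun 23/29 + (-23/29) = 0, ring 23/29 + 6/29 = 1, arm 23/29 + 0 = 23/29
asked cell (total, arm) = 23/29

row1: w_G1=23/29 w_G3=23/29 w_R=23/29
row2: w_G1=-23/29 w_G3=6/29 w_R=0
total: w_G1=0 w_G3=1 w_R=23/29
asked value: 23/29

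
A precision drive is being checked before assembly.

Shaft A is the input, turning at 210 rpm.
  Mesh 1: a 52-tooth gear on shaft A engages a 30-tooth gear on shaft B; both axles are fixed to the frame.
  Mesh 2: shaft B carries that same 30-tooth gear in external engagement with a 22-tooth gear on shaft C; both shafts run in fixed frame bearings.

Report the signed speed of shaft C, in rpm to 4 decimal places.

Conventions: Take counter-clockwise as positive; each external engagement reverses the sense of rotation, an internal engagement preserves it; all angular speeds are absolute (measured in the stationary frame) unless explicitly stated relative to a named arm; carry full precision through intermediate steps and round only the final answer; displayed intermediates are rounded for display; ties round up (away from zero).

+496.3636 rpm

recognized (3 fixed axles, 2 meshes): fixed-axis compound train
mesh 1 [52T→30T]: ω = 210.0000×52/30 = 364.0000 rpm, sense flips to −
mesh 2 [30T→22T]: ω = 364.0000×30/22 = 496.3636 rpm, sense flips to +
signed output speed = +496.3636 rpm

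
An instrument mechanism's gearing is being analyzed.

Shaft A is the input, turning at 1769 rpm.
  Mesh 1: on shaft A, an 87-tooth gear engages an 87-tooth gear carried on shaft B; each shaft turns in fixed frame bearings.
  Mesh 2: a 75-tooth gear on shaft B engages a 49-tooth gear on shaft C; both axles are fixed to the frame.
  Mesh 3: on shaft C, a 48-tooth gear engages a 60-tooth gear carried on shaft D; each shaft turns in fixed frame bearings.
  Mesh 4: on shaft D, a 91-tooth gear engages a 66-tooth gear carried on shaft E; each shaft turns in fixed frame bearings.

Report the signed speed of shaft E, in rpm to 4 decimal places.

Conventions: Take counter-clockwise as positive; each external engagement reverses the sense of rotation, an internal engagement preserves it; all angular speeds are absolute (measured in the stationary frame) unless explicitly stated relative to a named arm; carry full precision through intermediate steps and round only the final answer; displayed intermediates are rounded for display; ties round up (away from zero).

+2986.6234 rpm

class = fixed-axis compound train [4 meshes; 4 ratios multiply, 4 sense flips]
mesh 1 [87T→87T]: ω = 1769.0000×87/87 = 1769.0000 rpm, sense flips to −
mesh 2 [75T→49T]: ω = 1769.0000×75/49 = 2707.6531 rpm, sense flips to +
mesh 3 [48T→60T]: ω = 2707.6531×48/60 = 2166.1224 rpm, sense flips to −
mesh 4 [91T→66T]: ω = 2166.1224×91/66 = 2986.6234 rpm, sense flips to +
signed output speed = +2986.6234 rpm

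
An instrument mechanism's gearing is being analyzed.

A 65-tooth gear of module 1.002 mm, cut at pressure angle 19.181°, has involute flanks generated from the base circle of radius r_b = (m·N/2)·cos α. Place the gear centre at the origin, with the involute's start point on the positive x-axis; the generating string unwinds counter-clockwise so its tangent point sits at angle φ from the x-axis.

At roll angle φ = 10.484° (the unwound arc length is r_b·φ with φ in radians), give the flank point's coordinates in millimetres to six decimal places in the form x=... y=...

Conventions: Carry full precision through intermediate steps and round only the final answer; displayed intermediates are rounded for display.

x=31.267767 y=0.062601

recognized (one wheel, involute flank): single-mesh tooth geometry, m = 1.002, N = 65
pitch radius r_p = m·N/2 = 1.002·65/2 = 32.565000
base radius r_b = r_p·cos α = 32.565000·cos 19.181° = 30.757166
roll angle φ = 10.484° = 0.18298032 rad
x = r_b·(cos φ + φ·sin φ) = 31.267767
y = r_b·(sin φ − φ·cos φ) = 0.062601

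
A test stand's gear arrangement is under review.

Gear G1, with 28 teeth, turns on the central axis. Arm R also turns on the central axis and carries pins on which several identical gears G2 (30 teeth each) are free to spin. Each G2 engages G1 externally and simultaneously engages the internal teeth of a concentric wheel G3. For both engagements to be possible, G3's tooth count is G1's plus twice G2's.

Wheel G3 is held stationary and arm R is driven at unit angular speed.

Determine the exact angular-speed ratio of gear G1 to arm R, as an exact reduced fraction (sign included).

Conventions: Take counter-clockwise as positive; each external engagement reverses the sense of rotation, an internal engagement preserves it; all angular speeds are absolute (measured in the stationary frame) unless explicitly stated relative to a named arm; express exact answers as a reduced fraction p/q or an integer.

29/7

class = planetary set [G3 = 28+2·30 = 88; Willis about the carrier]
ring teeth: 28 + 2·30 = 88
28(ω_sun−ω_arm) = −88(ω_ring−ω_arm),  ω_ring = 0, ω_arm = 1
ω_sun = 1 − (88/28)(0−1) = 29/7
ω_out/ω_in = 29/7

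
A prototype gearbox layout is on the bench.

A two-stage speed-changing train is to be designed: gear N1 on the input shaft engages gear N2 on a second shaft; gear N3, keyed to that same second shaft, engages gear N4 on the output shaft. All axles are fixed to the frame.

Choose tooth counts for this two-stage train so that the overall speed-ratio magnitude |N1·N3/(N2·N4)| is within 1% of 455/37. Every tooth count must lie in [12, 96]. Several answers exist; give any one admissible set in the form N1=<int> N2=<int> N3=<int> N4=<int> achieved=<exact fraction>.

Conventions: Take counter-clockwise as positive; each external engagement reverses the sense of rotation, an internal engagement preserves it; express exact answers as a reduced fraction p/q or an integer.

N1=60 N2=12 N3=91 N4=37 achieved=455/37

class = fixed-axis compound train [2-stage, 455/37 wanted]
target = 455/37 in lowest terms: an exact hit needs N1·N3 = k·455 and N2·N4 = k·37 for one integer k, every count in [12, 96]; additionally prefer no 1:1 stage (N1 ≠ N2, N3 ≠ N4)
k = 1…11: no 1:1-free in-range split of k·455 and k·37 into factor pairs; take k = 12
k = 12: N1·N3 = 5460 = 60·91, N2·N4 = 444 = 12·37
achieved = 60·91/(12·37) = 455/37; |achieved − target| = 0 ≤ 91/740 ✓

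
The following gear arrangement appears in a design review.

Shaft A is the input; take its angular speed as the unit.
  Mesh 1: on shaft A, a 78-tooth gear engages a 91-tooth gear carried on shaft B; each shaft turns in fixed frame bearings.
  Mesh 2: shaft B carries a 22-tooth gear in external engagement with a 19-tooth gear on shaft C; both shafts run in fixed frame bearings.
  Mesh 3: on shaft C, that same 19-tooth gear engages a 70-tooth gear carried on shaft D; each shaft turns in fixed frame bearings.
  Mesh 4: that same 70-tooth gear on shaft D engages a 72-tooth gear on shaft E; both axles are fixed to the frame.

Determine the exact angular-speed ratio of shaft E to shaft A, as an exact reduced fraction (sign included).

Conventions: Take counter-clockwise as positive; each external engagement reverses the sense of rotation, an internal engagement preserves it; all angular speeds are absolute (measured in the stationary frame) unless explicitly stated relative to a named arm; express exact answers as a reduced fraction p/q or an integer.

11/42

class = fixed-axis compound train [4 meshes; 4 ratios multiply, 4 sense flips]
mesh 1 [78T→91T]: running ratio 6/7, sense −
mesh 2 [22T→19T]: running ratio 132/133, sense +
mesh 3 [19T→70T]: running ratio 66/245, sense −
mesh 4 [70T→72T]: running ratio 11/42, sense +
ω_out/ω_in = 11/42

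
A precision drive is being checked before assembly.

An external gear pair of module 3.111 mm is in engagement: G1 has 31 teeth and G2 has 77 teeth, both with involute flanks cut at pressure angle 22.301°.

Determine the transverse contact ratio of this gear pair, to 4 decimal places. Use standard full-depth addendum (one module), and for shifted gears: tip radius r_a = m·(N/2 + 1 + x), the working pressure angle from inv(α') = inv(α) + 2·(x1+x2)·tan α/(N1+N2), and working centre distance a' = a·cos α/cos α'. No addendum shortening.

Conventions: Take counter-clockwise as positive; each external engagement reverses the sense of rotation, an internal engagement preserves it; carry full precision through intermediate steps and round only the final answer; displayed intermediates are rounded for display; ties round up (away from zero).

class = single-mesh tooth geometry [involute pair 31T × 77T, m = 3.111]
base radii: r_b1 = 44.613756, r_b2 = 110.814813
tip radii: r_a1 = 51.331500, r_a2 = 122.884500
no profile shift: α' = α, a' = a
action lengths: √(r_a1²−r_b1²) = 25.387707, √(r_a2²−r_b2²) = 53.110051
base pitch p_b = π·m·cos α = 9.042468
CR = (25.387707 + 53.110051 − 167.994000·sin 22.30100°)/9.042468 = 1.631047
contact ratio ≈ 1.6310

1.6310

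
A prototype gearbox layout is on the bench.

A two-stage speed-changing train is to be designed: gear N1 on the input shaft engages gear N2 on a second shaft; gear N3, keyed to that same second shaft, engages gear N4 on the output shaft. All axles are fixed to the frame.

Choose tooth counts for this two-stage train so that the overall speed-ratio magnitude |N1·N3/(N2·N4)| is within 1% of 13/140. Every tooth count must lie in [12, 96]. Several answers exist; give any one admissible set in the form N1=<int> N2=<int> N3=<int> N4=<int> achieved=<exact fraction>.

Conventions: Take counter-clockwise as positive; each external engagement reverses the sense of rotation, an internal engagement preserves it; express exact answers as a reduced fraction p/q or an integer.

N1=12 N2=20 N3=13 N4=84 achieved=13/140

class = fixed-axis compound train [2-stage, 13/140 wanted]
target = 13/140 in lowest terms: an exact hit needs N1·N3 = k·13 and N2·N4 = k·140 for one integer k, every count in [12, 96]; additionally prefer no 1:1 stage (N1 ≠ N2, N3 ≠ N4)
k = 1…11: no 1:1-free in-range split of k·13 and k·140 into factor pairs; take k = 12
k = 12: N1·N3 = 156 = 12·13, N2·N4 = 1680 = 20·84
achieved = 12·13/(20·84) = 13/140; |achieved − target| = 0 ≤ 13/14000 ✓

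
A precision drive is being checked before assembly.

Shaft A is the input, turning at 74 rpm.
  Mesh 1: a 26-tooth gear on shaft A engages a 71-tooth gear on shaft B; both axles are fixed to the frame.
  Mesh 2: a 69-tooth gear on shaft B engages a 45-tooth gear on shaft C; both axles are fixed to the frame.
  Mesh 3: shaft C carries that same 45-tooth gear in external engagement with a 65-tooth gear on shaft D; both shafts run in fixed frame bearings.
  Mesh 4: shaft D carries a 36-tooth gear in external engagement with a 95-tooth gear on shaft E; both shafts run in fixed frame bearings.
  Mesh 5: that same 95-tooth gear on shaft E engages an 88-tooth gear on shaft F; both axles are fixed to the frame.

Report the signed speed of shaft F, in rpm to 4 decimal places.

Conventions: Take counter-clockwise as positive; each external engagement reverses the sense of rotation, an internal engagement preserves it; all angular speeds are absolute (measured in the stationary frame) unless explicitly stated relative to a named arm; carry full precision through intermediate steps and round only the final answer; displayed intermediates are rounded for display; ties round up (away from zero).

recognized (6 fixed axles, 5 meshes): fixed-axis compound train
mesh 1 [26T→71T]: ω = 74.0000×26/71 = 27.0986 rpm, sense flips to −
mesh 2 [69T→45T]: ω = 27.0986×69/45 = 41.5512 rpm, sense flips to +
mesh 3 [45T→65T]: ω = 41.5512×45/65 = 28.7662 rpm, sense flips to −
mesh 4 [36T→95T]: ω = 28.7662×36/95 = 10.9009 rpm, sense flips to +
mesh 5 [95T→88T]: ω = 10.9009×95/88 = 11.7680 rpm, sense flips to −
signed output speed = -11.7680 rpm

-11.7680 rpm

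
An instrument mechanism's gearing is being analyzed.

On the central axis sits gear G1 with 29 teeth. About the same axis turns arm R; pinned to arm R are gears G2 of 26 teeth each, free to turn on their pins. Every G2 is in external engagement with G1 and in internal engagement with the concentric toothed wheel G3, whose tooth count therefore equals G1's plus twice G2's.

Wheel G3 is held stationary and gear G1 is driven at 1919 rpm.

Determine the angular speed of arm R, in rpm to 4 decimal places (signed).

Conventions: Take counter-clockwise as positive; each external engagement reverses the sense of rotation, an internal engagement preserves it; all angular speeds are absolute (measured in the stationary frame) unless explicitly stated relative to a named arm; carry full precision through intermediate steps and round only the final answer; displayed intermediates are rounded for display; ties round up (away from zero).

+505.9182 rpm

planetary set (29T centre, 26T on arm, 81T internal) — Willis relation
normalise by the input: solve with ω_sun = 1, then scale by 1919 rpm
ring teeth: 29 + 2·26 = 81
29(ω_sun−ω_arm) = −81(ω_ring−ω_arm),  ω_ring = 0, ω_sun = 1
29(1−ω_arm) = −81(0−ω_arm)  ⇒  110·ω_arm = 29  ⇒  ω_arm = 29/110
scale: ω_arm = 29/110 × 1919 rpm = +505.9182 rpm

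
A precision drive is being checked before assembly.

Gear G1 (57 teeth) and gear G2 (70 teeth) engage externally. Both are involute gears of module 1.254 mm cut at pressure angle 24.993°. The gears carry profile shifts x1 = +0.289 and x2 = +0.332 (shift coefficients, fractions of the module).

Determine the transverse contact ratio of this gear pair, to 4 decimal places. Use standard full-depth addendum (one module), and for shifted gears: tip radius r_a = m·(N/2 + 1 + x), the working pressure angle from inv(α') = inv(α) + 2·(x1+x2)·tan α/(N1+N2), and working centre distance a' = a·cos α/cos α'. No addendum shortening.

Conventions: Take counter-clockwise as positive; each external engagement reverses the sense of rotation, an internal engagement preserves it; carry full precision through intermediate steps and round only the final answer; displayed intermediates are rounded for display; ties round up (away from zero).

1.5137

topology: single-mesh involute geometry — m = 1.254, 57T/70T pair
base radii: r_b1 = 32.392379, r_b2 = 39.780115
tip radii: r_a1 = 37.355406, r_a2 = 45.560328
inv(α') = inv(24.993°) + 2·(+0.289+0.332)·tan α/(57+70) = 0.03450760  ⇒  α' = 26.13423°
a' = a·cos α / cos α' = 79.6290·cos 24.993°/cos 26.13423° = 80.391334
action lengths: √(r_a1²−r_b1²) = 18.605379, √(r_a2²−r_b2²) = 22.210042
base pitch p_b = π·m·cos α = 3.570655
CR = (18.605379 + 22.210042 − 80.391334·sin 26.13423°)/3.570655 = 1.513729
contact ratio ≈ 1.5137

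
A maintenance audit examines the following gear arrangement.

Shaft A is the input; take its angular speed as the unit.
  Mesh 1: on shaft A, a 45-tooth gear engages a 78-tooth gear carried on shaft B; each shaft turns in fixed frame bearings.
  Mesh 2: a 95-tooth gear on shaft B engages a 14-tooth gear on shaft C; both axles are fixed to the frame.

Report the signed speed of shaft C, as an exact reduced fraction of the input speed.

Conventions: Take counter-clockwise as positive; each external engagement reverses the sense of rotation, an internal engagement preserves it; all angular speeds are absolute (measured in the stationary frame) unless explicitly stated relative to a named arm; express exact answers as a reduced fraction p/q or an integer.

1425/364

2-mesh fixed-axis compound train (all bearings frame-fixed)
mesh 1 [45T→78T]: |ω|/ω_in = 1×45/78 = 15/26, sense flips to −
mesh 2 [95T→14T]: |ω|/ω_in = (15/26)×95/14 = 1425/364, sense flips to +
signed output speed (× input speed) = 1425/364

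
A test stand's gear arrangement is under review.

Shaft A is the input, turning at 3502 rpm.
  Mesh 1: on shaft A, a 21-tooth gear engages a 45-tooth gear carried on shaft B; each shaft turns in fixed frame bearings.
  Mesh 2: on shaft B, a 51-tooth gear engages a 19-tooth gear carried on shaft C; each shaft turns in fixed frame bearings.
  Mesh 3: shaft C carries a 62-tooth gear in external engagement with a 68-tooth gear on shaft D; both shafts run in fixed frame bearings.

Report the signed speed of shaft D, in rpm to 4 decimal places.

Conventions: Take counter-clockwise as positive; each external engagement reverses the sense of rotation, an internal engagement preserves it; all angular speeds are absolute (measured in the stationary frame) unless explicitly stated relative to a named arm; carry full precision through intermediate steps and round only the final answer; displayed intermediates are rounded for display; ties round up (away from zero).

-3999.6526 rpm

recognized (4 fixed axles, 3 meshes): fixed-axis compound train
mesh 1 [21T→45T]: ω = 3502.0000×21/45 = 1634.2667 rpm, sense flips to −
mesh 2 [51T→19T]: ω = 1634.2667×51/19 = 4386.7158 rpm, sense flips to +
mesh 3 [62T→68T]: ω = 4386.7158×62/68 = 3999.6526 rpm, sense flips to −
signed output speed = -3999.6526 rpm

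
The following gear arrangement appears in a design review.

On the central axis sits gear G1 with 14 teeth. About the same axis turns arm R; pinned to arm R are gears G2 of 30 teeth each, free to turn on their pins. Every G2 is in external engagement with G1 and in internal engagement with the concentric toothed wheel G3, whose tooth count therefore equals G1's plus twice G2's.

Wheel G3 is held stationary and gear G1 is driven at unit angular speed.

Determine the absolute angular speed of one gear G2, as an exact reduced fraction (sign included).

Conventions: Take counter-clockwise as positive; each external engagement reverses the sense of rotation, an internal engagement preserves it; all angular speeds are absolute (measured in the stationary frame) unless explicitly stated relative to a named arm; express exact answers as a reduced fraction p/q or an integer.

-7/30

class = planetary set [G3 = 14+2·30 = 74; Willis about the carrier]
ring teeth: 14 + 2·30 = 74
14(ω_sun−ω_arm) = −74(ω_ring−ω_arm),  ω_ring = 0, ω_sun = 1
14(1−ω_arm) = −74(0−ω_arm)  ⇒  88·ω_arm = 14  ⇒  ω_arm = 7/44
sun–planet mesh: 14·(1−7/44) = −30·(ω_p−ω_arm)  ⇒  ω_p−ω_arm = -259/660
ω_p = 7/44 − 259/660 = -7/30
exact speed ratio = -7/30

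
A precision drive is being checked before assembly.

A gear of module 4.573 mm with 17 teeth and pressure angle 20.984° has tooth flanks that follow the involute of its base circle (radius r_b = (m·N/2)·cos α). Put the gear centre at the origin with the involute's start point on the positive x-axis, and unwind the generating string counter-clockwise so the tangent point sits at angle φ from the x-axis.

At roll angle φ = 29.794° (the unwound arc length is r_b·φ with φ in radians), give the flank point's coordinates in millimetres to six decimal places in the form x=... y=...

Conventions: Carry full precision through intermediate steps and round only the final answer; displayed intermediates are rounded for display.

x=40.872697 y=1.655490

class = single-mesh tooth geometry [base-circle involute, m = 4.573, 17T]
pitch radius r_p = m·N/2 = 4.573·17/2 = 38.870500
base radius r_b = r_p·cos α = 38.870500·cos 20.984° = 36.292627
roll angle φ = 29.794° = 0.52000340 rad
x = r_b·(cos φ + φ·sin φ) = 40.872697
y = r_b·(sin φ − φ·cos φ) = 1.655490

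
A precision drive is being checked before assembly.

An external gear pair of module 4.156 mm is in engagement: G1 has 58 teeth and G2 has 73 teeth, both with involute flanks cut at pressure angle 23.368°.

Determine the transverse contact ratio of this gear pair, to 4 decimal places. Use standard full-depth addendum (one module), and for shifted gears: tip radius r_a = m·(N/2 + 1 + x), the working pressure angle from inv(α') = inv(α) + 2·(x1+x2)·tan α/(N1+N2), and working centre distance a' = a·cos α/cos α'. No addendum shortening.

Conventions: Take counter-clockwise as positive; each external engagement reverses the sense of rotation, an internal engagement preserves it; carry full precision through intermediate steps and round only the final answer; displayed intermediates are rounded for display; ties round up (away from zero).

single-mesh involute tooth geometry (58T engaging 73T at module 4.156)
base radii: r_b1 = 110.638175, r_b2 = 139.251496
tip radii: r_a1 = 124.680000, r_a2 = 155.850000
no profile shift: α' = α, a' = a
action lengths: √(r_a1²−r_b1²) = 57.483012, √(r_a2²−r_b2²) = 69.987452
base pitch p_b = π·m·cos α = 11.985520
CR = (57.483012 + 69.987452 − 272.218000·sin 23.36800°)/11.985520 = 1.626897
contact ratio ≈ 1.6269

1.6269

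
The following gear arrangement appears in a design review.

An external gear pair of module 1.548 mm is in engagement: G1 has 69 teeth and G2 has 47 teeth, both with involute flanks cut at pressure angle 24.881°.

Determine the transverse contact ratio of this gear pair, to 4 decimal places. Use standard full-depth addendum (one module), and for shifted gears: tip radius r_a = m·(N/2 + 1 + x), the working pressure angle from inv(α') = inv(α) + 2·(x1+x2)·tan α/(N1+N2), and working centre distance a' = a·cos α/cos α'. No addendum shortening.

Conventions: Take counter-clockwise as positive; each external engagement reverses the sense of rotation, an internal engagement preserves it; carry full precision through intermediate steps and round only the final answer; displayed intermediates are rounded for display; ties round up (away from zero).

topology: single-mesh involute geometry — m = 1.548, 69T/47T pair
base radii: r_b1 = 48.449047, r_b2 = 33.001524
tip radii: r_a1 = 54.954000, r_a2 = 37.926000
no profile shift: α' = α, a' = a
action lengths: √(r_a1²−r_b1²) = 25.935150, √(r_a2²−r_b2²) = 18.689057
base pitch p_b = π·m·cos α = 4.411802
CR = (25.935150 + 18.689057 − 89.784000·sin 24.88100°)/4.411802 = 1.552412
contact ratio ≈ 1.5524

1.5524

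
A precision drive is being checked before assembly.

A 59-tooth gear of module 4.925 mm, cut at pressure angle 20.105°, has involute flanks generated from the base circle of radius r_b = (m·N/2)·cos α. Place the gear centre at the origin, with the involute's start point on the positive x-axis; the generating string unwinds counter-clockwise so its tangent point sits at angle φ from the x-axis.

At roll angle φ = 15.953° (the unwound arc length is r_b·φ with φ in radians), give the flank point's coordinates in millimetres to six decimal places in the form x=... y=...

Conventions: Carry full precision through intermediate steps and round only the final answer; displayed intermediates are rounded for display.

x=141.620748 y=0.974072

class = single-mesh tooth geometry [base-circle involute, m = 4.925, 59T]
pitch radius r_p = m·N/2 = 4.925·59/2 = 145.287500
base radius r_b = r_p·cos α = 145.287500·cos 20.105° = 136.434298
roll angle φ = 15.953° = 0.27843238 rad
x = r_b·(cos φ + φ·sin φ) = 141.620748
y = r_b·(sin φ − φ·cos φ) = 0.974072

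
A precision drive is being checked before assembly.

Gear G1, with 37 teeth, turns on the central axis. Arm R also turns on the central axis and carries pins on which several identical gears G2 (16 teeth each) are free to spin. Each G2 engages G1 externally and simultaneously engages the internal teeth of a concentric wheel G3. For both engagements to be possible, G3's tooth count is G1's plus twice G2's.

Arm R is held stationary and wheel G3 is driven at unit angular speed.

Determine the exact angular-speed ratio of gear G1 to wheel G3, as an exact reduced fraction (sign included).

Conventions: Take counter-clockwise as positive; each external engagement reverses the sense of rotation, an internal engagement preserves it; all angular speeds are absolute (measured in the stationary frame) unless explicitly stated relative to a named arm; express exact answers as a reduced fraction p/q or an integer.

-69/37

class = planetary set [G3 = 37+2·16 = 69; Willis about the carrier]
ring teeth: 37 + 2·16 = 69
37(ω_sun−ω_arm) = −69(ω_ring−ω_arm),  ω_arm = 0, ω_ring = 1
ω_sun = 0 − (69/37)(1−0) = -69/37
ω_out/ω_in = -69/37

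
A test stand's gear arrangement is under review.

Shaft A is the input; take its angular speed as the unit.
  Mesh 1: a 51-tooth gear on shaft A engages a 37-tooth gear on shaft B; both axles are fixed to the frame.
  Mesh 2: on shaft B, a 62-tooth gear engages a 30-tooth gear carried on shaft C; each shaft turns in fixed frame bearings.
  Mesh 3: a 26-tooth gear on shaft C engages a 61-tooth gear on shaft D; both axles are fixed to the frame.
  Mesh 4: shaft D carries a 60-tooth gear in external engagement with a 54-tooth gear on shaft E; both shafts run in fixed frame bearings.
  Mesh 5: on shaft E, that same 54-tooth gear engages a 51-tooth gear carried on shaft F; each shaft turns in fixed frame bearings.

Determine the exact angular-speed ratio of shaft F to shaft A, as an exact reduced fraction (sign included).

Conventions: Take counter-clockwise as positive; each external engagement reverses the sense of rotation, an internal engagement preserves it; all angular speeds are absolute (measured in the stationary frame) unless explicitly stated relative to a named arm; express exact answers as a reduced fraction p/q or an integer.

class = fixed-axis compound train [5 meshes; 5 ratios multiply, 5 sense flips]
mesh 1 [51T→37T]: running ratio 51/37, sense −
mesh 2 [62T→30T]: running ratio 527/185, sense +
mesh 3 [26T→61T]: running ratio 13702/11285, sense −
mesh 4 [60T→54T]: running ratio 27404/20313, sense +
mesh 5 [54T→51T]: running ratio 3224/2257, sense −
ω_out/ω_in = -3224/2257

-3224/2257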